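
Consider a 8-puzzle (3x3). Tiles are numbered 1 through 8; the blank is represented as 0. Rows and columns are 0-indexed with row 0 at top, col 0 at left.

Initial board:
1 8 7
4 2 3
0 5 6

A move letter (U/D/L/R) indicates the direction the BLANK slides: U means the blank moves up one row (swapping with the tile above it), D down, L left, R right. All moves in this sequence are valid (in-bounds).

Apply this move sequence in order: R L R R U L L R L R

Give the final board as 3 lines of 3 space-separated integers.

Answer: 1 8 7
4 0 2
5 6 3

Derivation:
After move 1 (R):
1 8 7
4 2 3
5 0 6

After move 2 (L):
1 8 7
4 2 3
0 5 6

After move 3 (R):
1 8 7
4 2 3
5 0 6

After move 4 (R):
1 8 7
4 2 3
5 6 0

After move 5 (U):
1 8 7
4 2 0
5 6 3

After move 6 (L):
1 8 7
4 0 2
5 6 3

After move 7 (L):
1 8 7
0 4 2
5 6 3

After move 8 (R):
1 8 7
4 0 2
5 6 3

After move 9 (L):
1 8 7
0 4 2
5 6 3

After move 10 (R):
1 8 7
4 0 2
5 6 3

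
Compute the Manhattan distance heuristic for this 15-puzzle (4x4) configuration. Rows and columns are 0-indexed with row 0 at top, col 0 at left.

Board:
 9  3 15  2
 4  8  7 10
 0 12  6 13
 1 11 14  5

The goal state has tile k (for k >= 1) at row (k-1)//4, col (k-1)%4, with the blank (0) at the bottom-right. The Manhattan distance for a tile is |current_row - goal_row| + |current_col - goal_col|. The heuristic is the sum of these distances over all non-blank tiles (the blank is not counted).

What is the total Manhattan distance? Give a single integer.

Tile 9: at (0,0), goal (2,0), distance |0-2|+|0-0| = 2
Tile 3: at (0,1), goal (0,2), distance |0-0|+|1-2| = 1
Tile 15: at (0,2), goal (3,2), distance |0-3|+|2-2| = 3
Tile 2: at (0,3), goal (0,1), distance |0-0|+|3-1| = 2
Tile 4: at (1,0), goal (0,3), distance |1-0|+|0-3| = 4
Tile 8: at (1,1), goal (1,3), distance |1-1|+|1-3| = 2
Tile 7: at (1,2), goal (1,2), distance |1-1|+|2-2| = 0
Tile 10: at (1,3), goal (2,1), distance |1-2|+|3-1| = 3
Tile 12: at (2,1), goal (2,3), distance |2-2|+|1-3| = 2
Tile 6: at (2,2), goal (1,1), distance |2-1|+|2-1| = 2
Tile 13: at (2,3), goal (3,0), distance |2-3|+|3-0| = 4
Tile 1: at (3,0), goal (0,0), distance |3-0|+|0-0| = 3
Tile 11: at (3,1), goal (2,2), distance |3-2|+|1-2| = 2
Tile 14: at (3,2), goal (3,1), distance |3-3|+|2-1| = 1
Tile 5: at (3,3), goal (1,0), distance |3-1|+|3-0| = 5
Sum: 2 + 1 + 3 + 2 + 4 + 2 + 0 + 3 + 2 + 2 + 4 + 3 + 2 + 1 + 5 = 36

Answer: 36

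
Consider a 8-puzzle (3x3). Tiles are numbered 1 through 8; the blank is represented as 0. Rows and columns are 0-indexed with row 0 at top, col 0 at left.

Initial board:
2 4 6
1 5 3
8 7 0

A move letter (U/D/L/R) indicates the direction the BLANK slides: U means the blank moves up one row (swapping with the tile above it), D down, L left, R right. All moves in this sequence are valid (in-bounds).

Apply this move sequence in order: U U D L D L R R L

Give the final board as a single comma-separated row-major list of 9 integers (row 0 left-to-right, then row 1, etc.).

After move 1 (U):
2 4 6
1 5 0
8 7 3

After move 2 (U):
2 4 0
1 5 6
8 7 3

After move 3 (D):
2 4 6
1 5 0
8 7 3

After move 4 (L):
2 4 6
1 0 5
8 7 3

After move 5 (D):
2 4 6
1 7 5
8 0 3

After move 6 (L):
2 4 6
1 7 5
0 8 3

After move 7 (R):
2 4 6
1 7 5
8 0 3

After move 8 (R):
2 4 6
1 7 5
8 3 0

After move 9 (L):
2 4 6
1 7 5
8 0 3

Answer: 2, 4, 6, 1, 7, 5, 8, 0, 3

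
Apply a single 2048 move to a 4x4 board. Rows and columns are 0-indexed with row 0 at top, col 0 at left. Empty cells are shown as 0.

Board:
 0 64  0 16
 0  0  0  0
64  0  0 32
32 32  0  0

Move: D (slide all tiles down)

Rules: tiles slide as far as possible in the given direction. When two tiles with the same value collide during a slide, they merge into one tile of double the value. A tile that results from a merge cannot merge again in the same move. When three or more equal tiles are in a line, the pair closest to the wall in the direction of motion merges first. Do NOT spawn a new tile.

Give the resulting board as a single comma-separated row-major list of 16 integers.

Answer: 0, 0, 0, 0, 0, 0, 0, 0, 64, 64, 0, 16, 32, 32, 0, 32

Derivation:
Slide down:
col 0: [0, 0, 64, 32] -> [0, 0, 64, 32]
col 1: [64, 0, 0, 32] -> [0, 0, 64, 32]
col 2: [0, 0, 0, 0] -> [0, 0, 0, 0]
col 3: [16, 0, 32, 0] -> [0, 0, 16, 32]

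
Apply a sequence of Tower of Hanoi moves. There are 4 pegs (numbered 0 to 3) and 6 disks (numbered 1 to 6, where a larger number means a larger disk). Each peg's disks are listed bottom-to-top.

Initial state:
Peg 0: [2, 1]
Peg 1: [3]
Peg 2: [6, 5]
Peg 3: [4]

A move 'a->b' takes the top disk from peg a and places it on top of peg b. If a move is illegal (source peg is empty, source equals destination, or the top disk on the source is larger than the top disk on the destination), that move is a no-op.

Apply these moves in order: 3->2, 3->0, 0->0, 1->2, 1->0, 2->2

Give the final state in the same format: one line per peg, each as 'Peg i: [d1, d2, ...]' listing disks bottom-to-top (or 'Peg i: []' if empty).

Answer: Peg 0: [2, 1]
Peg 1: []
Peg 2: [6, 5, 4, 3]
Peg 3: []

Derivation:
After move 1 (3->2):
Peg 0: [2, 1]
Peg 1: [3]
Peg 2: [6, 5, 4]
Peg 3: []

After move 2 (3->0):
Peg 0: [2, 1]
Peg 1: [3]
Peg 2: [6, 5, 4]
Peg 3: []

After move 3 (0->0):
Peg 0: [2, 1]
Peg 1: [3]
Peg 2: [6, 5, 4]
Peg 3: []

After move 4 (1->2):
Peg 0: [2, 1]
Peg 1: []
Peg 2: [6, 5, 4, 3]
Peg 3: []

After move 5 (1->0):
Peg 0: [2, 1]
Peg 1: []
Peg 2: [6, 5, 4, 3]
Peg 3: []

After move 6 (2->2):
Peg 0: [2, 1]
Peg 1: []
Peg 2: [6, 5, 4, 3]
Peg 3: []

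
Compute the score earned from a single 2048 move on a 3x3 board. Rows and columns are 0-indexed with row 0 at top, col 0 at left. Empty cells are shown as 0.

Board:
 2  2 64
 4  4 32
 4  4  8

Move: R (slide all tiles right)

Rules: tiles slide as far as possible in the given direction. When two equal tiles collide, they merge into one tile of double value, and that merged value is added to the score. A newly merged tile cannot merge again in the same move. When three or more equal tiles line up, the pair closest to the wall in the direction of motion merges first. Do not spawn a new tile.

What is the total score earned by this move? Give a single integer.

Answer: 20

Derivation:
Slide right:
row 0: [2, 2, 64] -> [0, 4, 64]  score +4 (running 4)
row 1: [4, 4, 32] -> [0, 8, 32]  score +8 (running 12)
row 2: [4, 4, 8] -> [0, 8, 8]  score +8 (running 20)
Board after move:
 0  4 64
 0  8 32
 0  8  8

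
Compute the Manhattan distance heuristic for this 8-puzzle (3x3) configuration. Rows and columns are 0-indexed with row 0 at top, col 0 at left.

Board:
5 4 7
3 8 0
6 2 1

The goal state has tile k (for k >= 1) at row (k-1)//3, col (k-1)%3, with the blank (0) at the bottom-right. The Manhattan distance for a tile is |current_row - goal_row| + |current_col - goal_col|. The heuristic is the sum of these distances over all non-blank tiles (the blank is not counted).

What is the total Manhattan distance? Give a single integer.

Answer: 21

Derivation:
Tile 5: (0,0)->(1,1) = 2
Tile 4: (0,1)->(1,0) = 2
Tile 7: (0,2)->(2,0) = 4
Tile 3: (1,0)->(0,2) = 3
Tile 8: (1,1)->(2,1) = 1
Tile 6: (2,0)->(1,2) = 3
Tile 2: (2,1)->(0,1) = 2
Tile 1: (2,2)->(0,0) = 4
Sum: 2 + 2 + 4 + 3 + 1 + 3 + 2 + 4 = 21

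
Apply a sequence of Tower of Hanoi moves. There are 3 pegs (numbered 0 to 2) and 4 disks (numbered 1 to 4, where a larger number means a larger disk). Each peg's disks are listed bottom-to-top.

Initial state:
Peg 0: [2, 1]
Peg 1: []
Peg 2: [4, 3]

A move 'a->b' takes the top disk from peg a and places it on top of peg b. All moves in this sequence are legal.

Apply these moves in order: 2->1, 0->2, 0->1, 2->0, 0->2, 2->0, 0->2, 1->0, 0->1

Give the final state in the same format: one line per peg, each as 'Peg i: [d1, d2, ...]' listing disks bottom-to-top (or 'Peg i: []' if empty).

Answer: Peg 0: []
Peg 1: [3, 2]
Peg 2: [4, 1]

Derivation:
After move 1 (2->1):
Peg 0: [2, 1]
Peg 1: [3]
Peg 2: [4]

After move 2 (0->2):
Peg 0: [2]
Peg 1: [3]
Peg 2: [4, 1]

After move 3 (0->1):
Peg 0: []
Peg 1: [3, 2]
Peg 2: [4, 1]

After move 4 (2->0):
Peg 0: [1]
Peg 1: [3, 2]
Peg 2: [4]

After move 5 (0->2):
Peg 0: []
Peg 1: [3, 2]
Peg 2: [4, 1]

After move 6 (2->0):
Peg 0: [1]
Peg 1: [3, 2]
Peg 2: [4]

After move 7 (0->2):
Peg 0: []
Peg 1: [3, 2]
Peg 2: [4, 1]

After move 8 (1->0):
Peg 0: [2]
Peg 1: [3]
Peg 2: [4, 1]

After move 9 (0->1):
Peg 0: []
Peg 1: [3, 2]
Peg 2: [4, 1]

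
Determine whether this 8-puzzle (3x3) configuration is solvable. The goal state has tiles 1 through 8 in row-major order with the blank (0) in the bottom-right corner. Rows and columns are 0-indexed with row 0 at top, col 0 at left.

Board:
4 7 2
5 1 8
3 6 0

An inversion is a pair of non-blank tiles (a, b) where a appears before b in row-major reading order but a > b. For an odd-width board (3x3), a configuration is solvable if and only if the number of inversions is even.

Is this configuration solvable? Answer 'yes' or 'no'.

Answer: no

Derivation:
Inversions (pairs i<j in row-major order where tile[i] > tile[j] > 0): 13
13 is odd, so the puzzle is not solvable.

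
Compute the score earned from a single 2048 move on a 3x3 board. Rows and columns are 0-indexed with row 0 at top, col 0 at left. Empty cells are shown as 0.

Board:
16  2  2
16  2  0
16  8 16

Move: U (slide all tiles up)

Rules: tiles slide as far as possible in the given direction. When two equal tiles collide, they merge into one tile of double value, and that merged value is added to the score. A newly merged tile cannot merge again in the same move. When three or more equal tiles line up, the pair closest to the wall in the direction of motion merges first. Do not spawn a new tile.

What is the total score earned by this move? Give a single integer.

Answer: 36

Derivation:
Slide up:
col 0: [16, 16, 16] -> [32, 16, 0]  score +32 (running 32)
col 1: [2, 2, 8] -> [4, 8, 0]  score +4 (running 36)
col 2: [2, 0, 16] -> [2, 16, 0]  score +0 (running 36)
Board after move:
32  4  2
16  8 16
 0  0  0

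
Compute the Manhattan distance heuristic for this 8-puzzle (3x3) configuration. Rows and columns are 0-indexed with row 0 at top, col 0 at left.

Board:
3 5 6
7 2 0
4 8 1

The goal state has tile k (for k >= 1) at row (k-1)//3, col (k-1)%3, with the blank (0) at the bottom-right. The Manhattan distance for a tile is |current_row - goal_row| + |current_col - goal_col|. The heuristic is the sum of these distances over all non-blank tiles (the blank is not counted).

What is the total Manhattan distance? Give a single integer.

Tile 3: (0,0)->(0,2) = 2
Tile 5: (0,1)->(1,1) = 1
Tile 6: (0,2)->(1,2) = 1
Tile 7: (1,0)->(2,0) = 1
Tile 2: (1,1)->(0,1) = 1
Tile 4: (2,0)->(1,0) = 1
Tile 8: (2,1)->(2,1) = 0
Tile 1: (2,2)->(0,0) = 4
Sum: 2 + 1 + 1 + 1 + 1 + 1 + 0 + 4 = 11

Answer: 11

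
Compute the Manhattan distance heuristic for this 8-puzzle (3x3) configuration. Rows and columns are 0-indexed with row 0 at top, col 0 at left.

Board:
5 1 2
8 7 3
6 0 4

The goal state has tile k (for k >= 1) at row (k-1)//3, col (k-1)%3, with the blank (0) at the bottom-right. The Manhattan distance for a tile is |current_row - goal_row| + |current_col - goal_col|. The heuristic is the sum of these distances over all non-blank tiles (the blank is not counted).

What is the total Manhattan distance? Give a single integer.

Answer: 15

Derivation:
Tile 5: at (0,0), goal (1,1), distance |0-1|+|0-1| = 2
Tile 1: at (0,1), goal (0,0), distance |0-0|+|1-0| = 1
Tile 2: at (0,2), goal (0,1), distance |0-0|+|2-1| = 1
Tile 8: at (1,0), goal (2,1), distance |1-2|+|0-1| = 2
Tile 7: at (1,1), goal (2,0), distance |1-2|+|1-0| = 2
Tile 3: at (1,2), goal (0,2), distance |1-0|+|2-2| = 1
Tile 6: at (2,0), goal (1,2), distance |2-1|+|0-2| = 3
Tile 4: at (2,2), goal (1,0), distance |2-1|+|2-0| = 3
Sum: 2 + 1 + 1 + 2 + 2 + 1 + 3 + 3 = 15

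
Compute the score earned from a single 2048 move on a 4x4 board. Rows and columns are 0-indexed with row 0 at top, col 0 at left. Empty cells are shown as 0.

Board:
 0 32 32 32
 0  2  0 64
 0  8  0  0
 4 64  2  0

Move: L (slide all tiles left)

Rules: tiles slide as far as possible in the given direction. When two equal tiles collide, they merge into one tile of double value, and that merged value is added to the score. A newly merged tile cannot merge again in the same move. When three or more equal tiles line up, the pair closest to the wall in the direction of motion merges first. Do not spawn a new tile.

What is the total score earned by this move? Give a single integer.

Slide left:
row 0: [0, 32, 32, 32] -> [64, 32, 0, 0]  score +64 (running 64)
row 1: [0, 2, 0, 64] -> [2, 64, 0, 0]  score +0 (running 64)
row 2: [0, 8, 0, 0] -> [8, 0, 0, 0]  score +0 (running 64)
row 3: [4, 64, 2, 0] -> [4, 64, 2, 0]  score +0 (running 64)
Board after move:
64 32  0  0
 2 64  0  0
 8  0  0  0
 4 64  2  0

Answer: 64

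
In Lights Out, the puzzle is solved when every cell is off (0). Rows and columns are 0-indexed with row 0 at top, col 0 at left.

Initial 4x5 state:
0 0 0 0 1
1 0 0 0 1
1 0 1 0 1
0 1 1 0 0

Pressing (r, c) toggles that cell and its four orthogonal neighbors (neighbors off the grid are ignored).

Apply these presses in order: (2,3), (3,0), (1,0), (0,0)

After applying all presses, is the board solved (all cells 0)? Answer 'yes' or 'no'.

After press 1 at (2,3):
0 0 0 0 1
1 0 0 1 1
1 0 0 1 0
0 1 1 1 0

After press 2 at (3,0):
0 0 0 0 1
1 0 0 1 1
0 0 0 1 0
1 0 1 1 0

After press 3 at (1,0):
1 0 0 0 1
0 1 0 1 1
1 0 0 1 0
1 0 1 1 0

After press 4 at (0,0):
0 1 0 0 1
1 1 0 1 1
1 0 0 1 0
1 0 1 1 0

Lights still on: 11

Answer: no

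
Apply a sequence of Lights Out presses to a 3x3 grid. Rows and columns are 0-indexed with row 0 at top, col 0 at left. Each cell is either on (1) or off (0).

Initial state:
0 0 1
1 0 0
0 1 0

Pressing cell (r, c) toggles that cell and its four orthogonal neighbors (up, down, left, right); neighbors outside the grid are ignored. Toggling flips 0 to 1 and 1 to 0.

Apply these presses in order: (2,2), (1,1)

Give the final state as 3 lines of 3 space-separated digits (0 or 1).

After press 1 at (2,2):
0 0 1
1 0 1
0 0 1

After press 2 at (1,1):
0 1 1
0 1 0
0 1 1

Answer: 0 1 1
0 1 0
0 1 1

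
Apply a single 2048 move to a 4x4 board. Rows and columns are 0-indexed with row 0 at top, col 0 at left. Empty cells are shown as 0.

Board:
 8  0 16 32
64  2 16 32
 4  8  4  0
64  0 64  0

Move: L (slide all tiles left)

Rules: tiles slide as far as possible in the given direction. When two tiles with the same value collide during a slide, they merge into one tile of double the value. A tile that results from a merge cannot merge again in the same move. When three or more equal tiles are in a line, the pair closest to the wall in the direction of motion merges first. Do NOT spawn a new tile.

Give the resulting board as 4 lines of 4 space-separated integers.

Answer:   8  16  32   0
 64   2  16  32
  4   8   4   0
128   0   0   0

Derivation:
Slide left:
row 0: [8, 0, 16, 32] -> [8, 16, 32, 0]
row 1: [64, 2, 16, 32] -> [64, 2, 16, 32]
row 2: [4, 8, 4, 0] -> [4, 8, 4, 0]
row 3: [64, 0, 64, 0] -> [128, 0, 0, 0]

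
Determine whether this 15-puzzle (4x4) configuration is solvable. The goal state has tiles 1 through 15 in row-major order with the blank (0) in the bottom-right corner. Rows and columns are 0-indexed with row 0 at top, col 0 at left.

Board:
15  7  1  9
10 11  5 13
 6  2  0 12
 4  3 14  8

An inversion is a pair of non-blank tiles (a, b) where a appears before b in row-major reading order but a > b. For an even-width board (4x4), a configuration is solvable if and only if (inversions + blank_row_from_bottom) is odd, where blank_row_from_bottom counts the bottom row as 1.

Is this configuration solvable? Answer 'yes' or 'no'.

Inversions: 55
Blank is in row 2 (0-indexed from top), which is row 2 counting from the bottom (bottom = 1).
55 + 2 = 57, which is odd, so the puzzle is solvable.

Answer: yes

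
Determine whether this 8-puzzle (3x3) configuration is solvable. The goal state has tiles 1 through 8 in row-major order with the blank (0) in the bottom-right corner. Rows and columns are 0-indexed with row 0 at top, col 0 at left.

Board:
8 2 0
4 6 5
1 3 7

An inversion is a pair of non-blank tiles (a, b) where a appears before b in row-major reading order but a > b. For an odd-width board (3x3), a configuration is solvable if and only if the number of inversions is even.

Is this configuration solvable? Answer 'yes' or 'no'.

Answer: no

Derivation:
Inversions (pairs i<j in row-major order where tile[i] > tile[j] > 0): 15
15 is odd, so the puzzle is not solvable.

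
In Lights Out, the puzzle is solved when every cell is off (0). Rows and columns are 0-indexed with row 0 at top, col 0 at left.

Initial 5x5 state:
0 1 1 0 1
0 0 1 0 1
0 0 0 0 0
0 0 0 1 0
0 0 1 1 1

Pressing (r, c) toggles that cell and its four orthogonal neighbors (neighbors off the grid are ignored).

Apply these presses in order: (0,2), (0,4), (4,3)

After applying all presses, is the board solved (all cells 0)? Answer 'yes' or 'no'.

Answer: yes

Derivation:
After press 1 at (0,2):
0 0 0 1 1
0 0 0 0 1
0 0 0 0 0
0 0 0 1 0
0 0 1 1 1

After press 2 at (0,4):
0 0 0 0 0
0 0 0 0 0
0 0 0 0 0
0 0 0 1 0
0 0 1 1 1

After press 3 at (4,3):
0 0 0 0 0
0 0 0 0 0
0 0 0 0 0
0 0 0 0 0
0 0 0 0 0

Lights still on: 0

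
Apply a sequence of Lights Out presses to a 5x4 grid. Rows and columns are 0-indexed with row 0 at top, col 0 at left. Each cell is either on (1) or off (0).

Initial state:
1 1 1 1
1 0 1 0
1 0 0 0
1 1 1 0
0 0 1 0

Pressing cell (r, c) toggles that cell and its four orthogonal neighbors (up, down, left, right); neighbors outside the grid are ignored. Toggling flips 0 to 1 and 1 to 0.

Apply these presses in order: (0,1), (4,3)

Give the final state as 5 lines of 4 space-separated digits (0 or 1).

After press 1 at (0,1):
0 0 0 1
1 1 1 0
1 0 0 0
1 1 1 0
0 0 1 0

After press 2 at (4,3):
0 0 0 1
1 1 1 0
1 0 0 0
1 1 1 1
0 0 0 1

Answer: 0 0 0 1
1 1 1 0
1 0 0 0
1 1 1 1
0 0 0 1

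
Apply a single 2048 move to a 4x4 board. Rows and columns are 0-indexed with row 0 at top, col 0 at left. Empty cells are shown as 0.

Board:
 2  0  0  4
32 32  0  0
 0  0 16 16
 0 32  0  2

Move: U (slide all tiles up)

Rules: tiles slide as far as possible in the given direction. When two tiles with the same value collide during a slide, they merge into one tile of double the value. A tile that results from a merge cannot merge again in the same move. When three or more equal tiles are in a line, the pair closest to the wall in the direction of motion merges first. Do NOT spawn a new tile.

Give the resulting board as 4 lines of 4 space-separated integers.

Answer:  2 64 16  4
32  0  0 16
 0  0  0  2
 0  0  0  0

Derivation:
Slide up:
col 0: [2, 32, 0, 0] -> [2, 32, 0, 0]
col 1: [0, 32, 0, 32] -> [64, 0, 0, 0]
col 2: [0, 0, 16, 0] -> [16, 0, 0, 0]
col 3: [4, 0, 16, 2] -> [4, 16, 2, 0]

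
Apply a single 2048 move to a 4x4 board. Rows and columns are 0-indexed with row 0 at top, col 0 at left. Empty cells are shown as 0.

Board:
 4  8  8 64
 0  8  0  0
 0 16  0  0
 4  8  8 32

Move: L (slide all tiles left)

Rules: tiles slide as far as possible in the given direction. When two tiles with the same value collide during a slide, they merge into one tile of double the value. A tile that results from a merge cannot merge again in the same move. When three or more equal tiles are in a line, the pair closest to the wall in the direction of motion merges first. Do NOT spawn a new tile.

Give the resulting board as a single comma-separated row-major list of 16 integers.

Answer: 4, 16, 64, 0, 8, 0, 0, 0, 16, 0, 0, 0, 4, 16, 32, 0

Derivation:
Slide left:
row 0: [4, 8, 8, 64] -> [4, 16, 64, 0]
row 1: [0, 8, 0, 0] -> [8, 0, 0, 0]
row 2: [0, 16, 0, 0] -> [16, 0, 0, 0]
row 3: [4, 8, 8, 32] -> [4, 16, 32, 0]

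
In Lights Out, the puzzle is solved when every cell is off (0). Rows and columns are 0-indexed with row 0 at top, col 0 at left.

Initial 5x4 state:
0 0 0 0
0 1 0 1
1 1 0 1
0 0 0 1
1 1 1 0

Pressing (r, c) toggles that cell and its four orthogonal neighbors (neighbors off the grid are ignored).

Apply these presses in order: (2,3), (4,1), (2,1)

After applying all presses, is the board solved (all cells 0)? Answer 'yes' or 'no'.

Answer: yes

Derivation:
After press 1 at (2,3):
0 0 0 0
0 1 0 0
1 1 1 0
0 0 0 0
1 1 1 0

After press 2 at (4,1):
0 0 0 0
0 1 0 0
1 1 1 0
0 1 0 0
0 0 0 0

After press 3 at (2,1):
0 0 0 0
0 0 0 0
0 0 0 0
0 0 0 0
0 0 0 0

Lights still on: 0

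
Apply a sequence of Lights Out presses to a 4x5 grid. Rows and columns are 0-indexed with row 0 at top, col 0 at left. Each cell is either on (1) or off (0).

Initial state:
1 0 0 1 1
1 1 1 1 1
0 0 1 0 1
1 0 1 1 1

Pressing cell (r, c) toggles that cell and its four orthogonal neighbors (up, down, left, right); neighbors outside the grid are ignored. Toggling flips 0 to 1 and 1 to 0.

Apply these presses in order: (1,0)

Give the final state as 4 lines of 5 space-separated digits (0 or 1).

Answer: 0 0 0 1 1
0 0 1 1 1
1 0 1 0 1
1 0 1 1 1

Derivation:
After press 1 at (1,0):
0 0 0 1 1
0 0 1 1 1
1 0 1 0 1
1 0 1 1 1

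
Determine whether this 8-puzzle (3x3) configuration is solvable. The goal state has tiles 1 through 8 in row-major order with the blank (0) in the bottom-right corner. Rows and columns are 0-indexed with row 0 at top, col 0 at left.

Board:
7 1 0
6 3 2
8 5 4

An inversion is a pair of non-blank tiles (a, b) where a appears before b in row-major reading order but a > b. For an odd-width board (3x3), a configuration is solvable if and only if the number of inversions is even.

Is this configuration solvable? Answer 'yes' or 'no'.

Inversions (pairs i<j in row-major order where tile[i] > tile[j] > 0): 14
14 is even, so the puzzle is solvable.

Answer: yes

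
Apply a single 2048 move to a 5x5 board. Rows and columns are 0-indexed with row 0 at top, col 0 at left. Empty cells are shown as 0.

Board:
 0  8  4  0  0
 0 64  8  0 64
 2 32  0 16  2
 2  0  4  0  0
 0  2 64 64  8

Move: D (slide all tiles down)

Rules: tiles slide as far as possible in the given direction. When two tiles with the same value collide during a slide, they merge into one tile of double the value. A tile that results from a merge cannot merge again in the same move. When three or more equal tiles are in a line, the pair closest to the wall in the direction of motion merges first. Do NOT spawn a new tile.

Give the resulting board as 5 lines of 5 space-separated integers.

Slide down:
col 0: [0, 0, 2, 2, 0] -> [0, 0, 0, 0, 4]
col 1: [8, 64, 32, 0, 2] -> [0, 8, 64, 32, 2]
col 2: [4, 8, 0, 4, 64] -> [0, 4, 8, 4, 64]
col 3: [0, 0, 16, 0, 64] -> [0, 0, 0, 16, 64]
col 4: [0, 64, 2, 0, 8] -> [0, 0, 64, 2, 8]

Answer:  0  0  0  0  0
 0  8  4  0  0
 0 64  8  0 64
 0 32  4 16  2
 4  2 64 64  8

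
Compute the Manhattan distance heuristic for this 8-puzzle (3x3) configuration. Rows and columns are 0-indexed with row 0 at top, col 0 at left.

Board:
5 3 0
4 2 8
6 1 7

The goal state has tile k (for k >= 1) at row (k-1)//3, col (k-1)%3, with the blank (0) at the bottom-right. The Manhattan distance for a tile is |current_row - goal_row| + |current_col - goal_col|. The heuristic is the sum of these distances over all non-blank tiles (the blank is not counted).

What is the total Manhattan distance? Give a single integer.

Answer: 14

Derivation:
Tile 5: (0,0)->(1,1) = 2
Tile 3: (0,1)->(0,2) = 1
Tile 4: (1,0)->(1,0) = 0
Tile 2: (1,1)->(0,1) = 1
Tile 8: (1,2)->(2,1) = 2
Tile 6: (2,0)->(1,2) = 3
Tile 1: (2,1)->(0,0) = 3
Tile 7: (2,2)->(2,0) = 2
Sum: 2 + 1 + 0 + 1 + 2 + 3 + 3 + 2 = 14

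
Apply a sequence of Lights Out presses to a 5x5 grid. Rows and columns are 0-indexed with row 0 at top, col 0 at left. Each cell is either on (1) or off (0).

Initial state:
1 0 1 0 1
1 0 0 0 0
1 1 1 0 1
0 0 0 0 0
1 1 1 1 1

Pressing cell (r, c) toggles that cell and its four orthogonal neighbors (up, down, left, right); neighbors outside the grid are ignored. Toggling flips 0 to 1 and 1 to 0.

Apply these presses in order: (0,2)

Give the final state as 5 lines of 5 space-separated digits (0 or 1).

Answer: 1 1 0 1 1
1 0 1 0 0
1 1 1 0 1
0 0 0 0 0
1 1 1 1 1

Derivation:
After press 1 at (0,2):
1 1 0 1 1
1 0 1 0 0
1 1 1 0 1
0 0 0 0 0
1 1 1 1 1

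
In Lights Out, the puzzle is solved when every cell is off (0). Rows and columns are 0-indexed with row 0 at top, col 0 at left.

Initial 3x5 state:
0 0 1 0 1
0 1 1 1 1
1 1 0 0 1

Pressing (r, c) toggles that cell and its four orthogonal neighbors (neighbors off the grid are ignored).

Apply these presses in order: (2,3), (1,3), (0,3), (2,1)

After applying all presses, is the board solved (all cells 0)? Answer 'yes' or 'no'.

Answer: yes

Derivation:
After press 1 at (2,3):
0 0 1 0 1
0 1 1 0 1
1 1 1 1 0

After press 2 at (1,3):
0 0 1 1 1
0 1 0 1 0
1 1 1 0 0

After press 3 at (0,3):
0 0 0 0 0
0 1 0 0 0
1 1 1 0 0

After press 4 at (2,1):
0 0 0 0 0
0 0 0 0 0
0 0 0 0 0

Lights still on: 0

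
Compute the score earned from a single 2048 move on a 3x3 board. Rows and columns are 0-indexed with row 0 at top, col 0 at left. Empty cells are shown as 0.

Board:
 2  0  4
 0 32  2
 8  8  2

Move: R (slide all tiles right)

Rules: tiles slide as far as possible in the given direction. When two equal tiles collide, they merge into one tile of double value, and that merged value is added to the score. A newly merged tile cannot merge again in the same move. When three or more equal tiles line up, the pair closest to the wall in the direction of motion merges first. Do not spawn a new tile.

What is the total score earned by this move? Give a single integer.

Slide right:
row 0: [2, 0, 4] -> [0, 2, 4]  score +0 (running 0)
row 1: [0, 32, 2] -> [0, 32, 2]  score +0 (running 0)
row 2: [8, 8, 2] -> [0, 16, 2]  score +16 (running 16)
Board after move:
 0  2  4
 0 32  2
 0 16  2

Answer: 16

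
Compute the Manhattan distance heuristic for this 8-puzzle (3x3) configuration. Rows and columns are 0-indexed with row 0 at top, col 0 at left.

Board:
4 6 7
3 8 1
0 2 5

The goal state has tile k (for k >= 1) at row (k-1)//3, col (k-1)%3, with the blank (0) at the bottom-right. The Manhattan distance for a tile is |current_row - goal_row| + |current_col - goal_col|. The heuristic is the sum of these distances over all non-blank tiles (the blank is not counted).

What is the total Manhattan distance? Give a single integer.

Tile 4: (0,0)->(1,0) = 1
Tile 6: (0,1)->(1,2) = 2
Tile 7: (0,2)->(2,0) = 4
Tile 3: (1,0)->(0,2) = 3
Tile 8: (1,1)->(2,1) = 1
Tile 1: (1,2)->(0,0) = 3
Tile 2: (2,1)->(0,1) = 2
Tile 5: (2,2)->(1,1) = 2
Sum: 1 + 2 + 4 + 3 + 1 + 3 + 2 + 2 = 18

Answer: 18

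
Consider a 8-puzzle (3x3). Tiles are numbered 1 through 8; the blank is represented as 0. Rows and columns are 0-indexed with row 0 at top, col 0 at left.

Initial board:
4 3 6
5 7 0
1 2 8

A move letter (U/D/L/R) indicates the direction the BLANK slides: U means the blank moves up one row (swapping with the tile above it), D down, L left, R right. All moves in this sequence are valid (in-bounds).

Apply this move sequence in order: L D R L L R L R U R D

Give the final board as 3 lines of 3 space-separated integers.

After move 1 (L):
4 3 6
5 0 7
1 2 8

After move 2 (D):
4 3 6
5 2 7
1 0 8

After move 3 (R):
4 3 6
5 2 7
1 8 0

After move 4 (L):
4 3 6
5 2 7
1 0 8

After move 5 (L):
4 3 6
5 2 7
0 1 8

After move 6 (R):
4 3 6
5 2 7
1 0 8

After move 7 (L):
4 3 6
5 2 7
0 1 8

After move 8 (R):
4 3 6
5 2 7
1 0 8

After move 9 (U):
4 3 6
5 0 7
1 2 8

After move 10 (R):
4 3 6
5 7 0
1 2 8

After move 11 (D):
4 3 6
5 7 8
1 2 0

Answer: 4 3 6
5 7 8
1 2 0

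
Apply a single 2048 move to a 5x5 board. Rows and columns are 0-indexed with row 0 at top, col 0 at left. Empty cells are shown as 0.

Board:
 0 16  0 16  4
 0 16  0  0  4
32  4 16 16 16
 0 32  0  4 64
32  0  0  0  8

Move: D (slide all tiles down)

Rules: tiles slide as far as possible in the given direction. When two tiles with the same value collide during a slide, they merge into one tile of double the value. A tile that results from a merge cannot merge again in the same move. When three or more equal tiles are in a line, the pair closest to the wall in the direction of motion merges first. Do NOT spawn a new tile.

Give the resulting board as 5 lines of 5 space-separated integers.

Answer:  0  0  0  0  0
 0  0  0  0  8
 0 32  0  0 16
 0  4  0 32 64
64 32 16  4  8

Derivation:
Slide down:
col 0: [0, 0, 32, 0, 32] -> [0, 0, 0, 0, 64]
col 1: [16, 16, 4, 32, 0] -> [0, 0, 32, 4, 32]
col 2: [0, 0, 16, 0, 0] -> [0, 0, 0, 0, 16]
col 3: [16, 0, 16, 4, 0] -> [0, 0, 0, 32, 4]
col 4: [4, 4, 16, 64, 8] -> [0, 8, 16, 64, 8]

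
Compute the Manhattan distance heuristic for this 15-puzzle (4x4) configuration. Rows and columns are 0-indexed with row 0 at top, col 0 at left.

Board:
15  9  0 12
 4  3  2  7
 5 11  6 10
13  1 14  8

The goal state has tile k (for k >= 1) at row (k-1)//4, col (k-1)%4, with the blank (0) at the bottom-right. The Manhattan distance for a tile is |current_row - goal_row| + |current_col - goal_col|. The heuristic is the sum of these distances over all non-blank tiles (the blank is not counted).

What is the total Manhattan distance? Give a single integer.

Answer: 32

Derivation:
Tile 15: at (0,0), goal (3,2), distance |0-3|+|0-2| = 5
Tile 9: at (0,1), goal (2,0), distance |0-2|+|1-0| = 3
Tile 12: at (0,3), goal (2,3), distance |0-2|+|3-3| = 2
Tile 4: at (1,0), goal (0,3), distance |1-0|+|0-3| = 4
Tile 3: at (1,1), goal (0,2), distance |1-0|+|1-2| = 2
Tile 2: at (1,2), goal (0,1), distance |1-0|+|2-1| = 2
Tile 7: at (1,3), goal (1,2), distance |1-1|+|3-2| = 1
Tile 5: at (2,0), goal (1,0), distance |2-1|+|0-0| = 1
Tile 11: at (2,1), goal (2,2), distance |2-2|+|1-2| = 1
Tile 6: at (2,2), goal (1,1), distance |2-1|+|2-1| = 2
Tile 10: at (2,3), goal (2,1), distance |2-2|+|3-1| = 2
Tile 13: at (3,0), goal (3,0), distance |3-3|+|0-0| = 0
Tile 1: at (3,1), goal (0,0), distance |3-0|+|1-0| = 4
Tile 14: at (3,2), goal (3,1), distance |3-3|+|2-1| = 1
Tile 8: at (3,3), goal (1,3), distance |3-1|+|3-3| = 2
Sum: 5 + 3 + 2 + 4 + 2 + 2 + 1 + 1 + 1 + 2 + 2 + 0 + 4 + 1 + 2 = 32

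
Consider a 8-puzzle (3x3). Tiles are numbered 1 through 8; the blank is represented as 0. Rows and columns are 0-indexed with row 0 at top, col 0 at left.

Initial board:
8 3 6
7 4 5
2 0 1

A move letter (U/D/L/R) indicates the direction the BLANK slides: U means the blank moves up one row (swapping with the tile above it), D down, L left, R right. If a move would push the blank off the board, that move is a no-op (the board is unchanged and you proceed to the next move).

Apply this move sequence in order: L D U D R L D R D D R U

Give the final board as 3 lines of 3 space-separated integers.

Answer: 8 3 6
7 4 0
2 1 5

Derivation:
After move 1 (L):
8 3 6
7 4 5
0 2 1

After move 2 (D):
8 3 6
7 4 5
0 2 1

After move 3 (U):
8 3 6
0 4 5
7 2 1

After move 4 (D):
8 3 6
7 4 5
0 2 1

After move 5 (R):
8 3 6
7 4 5
2 0 1

After move 6 (L):
8 3 6
7 4 5
0 2 1

After move 7 (D):
8 3 6
7 4 5
0 2 1

After move 8 (R):
8 3 6
7 4 5
2 0 1

After move 9 (D):
8 3 6
7 4 5
2 0 1

After move 10 (D):
8 3 6
7 4 5
2 0 1

After move 11 (R):
8 3 6
7 4 5
2 1 0

After move 12 (U):
8 3 6
7 4 0
2 1 5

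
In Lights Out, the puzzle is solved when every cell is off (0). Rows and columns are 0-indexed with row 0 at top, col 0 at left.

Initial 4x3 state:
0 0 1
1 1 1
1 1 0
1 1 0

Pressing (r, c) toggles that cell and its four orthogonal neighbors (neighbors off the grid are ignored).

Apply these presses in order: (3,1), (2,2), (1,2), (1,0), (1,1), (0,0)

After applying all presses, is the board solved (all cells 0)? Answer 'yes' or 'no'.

After press 1 at (3,1):
0 0 1
1 1 1
1 0 0
0 0 1

After press 2 at (2,2):
0 0 1
1 1 0
1 1 1
0 0 0

After press 3 at (1,2):
0 0 0
1 0 1
1 1 0
0 0 0

After press 4 at (1,0):
1 0 0
0 1 1
0 1 0
0 0 0

After press 5 at (1,1):
1 1 0
1 0 0
0 0 0
0 0 0

After press 6 at (0,0):
0 0 0
0 0 0
0 0 0
0 0 0

Lights still on: 0

Answer: yes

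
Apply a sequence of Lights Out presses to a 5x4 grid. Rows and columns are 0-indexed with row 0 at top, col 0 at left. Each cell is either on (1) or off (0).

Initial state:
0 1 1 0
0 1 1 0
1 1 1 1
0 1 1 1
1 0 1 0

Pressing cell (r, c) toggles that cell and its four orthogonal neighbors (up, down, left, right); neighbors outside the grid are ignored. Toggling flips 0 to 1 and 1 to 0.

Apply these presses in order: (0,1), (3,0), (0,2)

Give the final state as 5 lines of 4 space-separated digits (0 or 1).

After press 1 at (0,1):
1 0 0 0
0 0 1 0
1 1 1 1
0 1 1 1
1 0 1 0

After press 2 at (3,0):
1 0 0 0
0 0 1 0
0 1 1 1
1 0 1 1
0 0 1 0

After press 3 at (0,2):
1 1 1 1
0 0 0 0
0 1 1 1
1 0 1 1
0 0 1 0

Answer: 1 1 1 1
0 0 0 0
0 1 1 1
1 0 1 1
0 0 1 0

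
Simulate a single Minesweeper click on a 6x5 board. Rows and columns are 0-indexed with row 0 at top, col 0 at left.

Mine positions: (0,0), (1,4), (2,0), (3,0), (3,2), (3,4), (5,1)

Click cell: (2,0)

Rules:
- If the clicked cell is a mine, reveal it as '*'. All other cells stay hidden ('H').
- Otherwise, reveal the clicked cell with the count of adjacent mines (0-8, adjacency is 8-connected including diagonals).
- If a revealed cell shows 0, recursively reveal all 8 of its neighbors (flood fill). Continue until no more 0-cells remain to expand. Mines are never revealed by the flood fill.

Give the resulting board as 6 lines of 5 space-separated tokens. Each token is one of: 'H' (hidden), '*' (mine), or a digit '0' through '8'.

H H H H H
H H H H H
* H H H H
H H H H H
H H H H H
H H H H H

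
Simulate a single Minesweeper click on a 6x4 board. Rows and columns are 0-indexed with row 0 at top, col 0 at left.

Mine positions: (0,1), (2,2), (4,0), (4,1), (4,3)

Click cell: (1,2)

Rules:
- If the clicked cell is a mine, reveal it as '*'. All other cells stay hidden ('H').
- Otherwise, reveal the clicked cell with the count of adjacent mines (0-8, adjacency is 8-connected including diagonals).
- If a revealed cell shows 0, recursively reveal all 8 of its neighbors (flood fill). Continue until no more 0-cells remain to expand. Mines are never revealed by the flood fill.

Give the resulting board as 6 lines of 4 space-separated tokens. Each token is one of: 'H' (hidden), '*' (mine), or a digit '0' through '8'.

H H H H
H H 2 H
H H H H
H H H H
H H H H
H H H H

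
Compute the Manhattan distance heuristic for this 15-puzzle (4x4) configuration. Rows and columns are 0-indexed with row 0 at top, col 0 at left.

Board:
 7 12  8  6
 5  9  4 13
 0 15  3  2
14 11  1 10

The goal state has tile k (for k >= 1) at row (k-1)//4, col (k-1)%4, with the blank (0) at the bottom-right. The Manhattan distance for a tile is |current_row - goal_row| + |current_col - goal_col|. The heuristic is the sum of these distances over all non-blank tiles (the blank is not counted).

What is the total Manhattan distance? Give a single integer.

Tile 7: (0,0)->(1,2) = 3
Tile 12: (0,1)->(2,3) = 4
Tile 8: (0,2)->(1,3) = 2
Tile 6: (0,3)->(1,1) = 3
Tile 5: (1,0)->(1,0) = 0
Tile 9: (1,1)->(2,0) = 2
Tile 4: (1,2)->(0,3) = 2
Tile 13: (1,3)->(3,0) = 5
Tile 15: (2,1)->(3,2) = 2
Tile 3: (2,2)->(0,2) = 2
Tile 2: (2,3)->(0,1) = 4
Tile 14: (3,0)->(3,1) = 1
Tile 11: (3,1)->(2,2) = 2
Tile 1: (3,2)->(0,0) = 5
Tile 10: (3,3)->(2,1) = 3
Sum: 3 + 4 + 2 + 3 + 0 + 2 + 2 + 5 + 2 + 2 + 4 + 1 + 2 + 5 + 3 = 40

Answer: 40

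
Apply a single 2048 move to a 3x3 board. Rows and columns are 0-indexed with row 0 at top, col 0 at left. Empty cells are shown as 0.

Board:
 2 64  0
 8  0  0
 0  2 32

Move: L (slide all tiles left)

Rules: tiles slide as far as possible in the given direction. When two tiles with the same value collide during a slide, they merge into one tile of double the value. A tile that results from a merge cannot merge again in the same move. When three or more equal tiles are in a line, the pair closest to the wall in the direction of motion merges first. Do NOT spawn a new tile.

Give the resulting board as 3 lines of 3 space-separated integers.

Answer:  2 64  0
 8  0  0
 2 32  0

Derivation:
Slide left:
row 0: [2, 64, 0] -> [2, 64, 0]
row 1: [8, 0, 0] -> [8, 0, 0]
row 2: [0, 2, 32] -> [2, 32, 0]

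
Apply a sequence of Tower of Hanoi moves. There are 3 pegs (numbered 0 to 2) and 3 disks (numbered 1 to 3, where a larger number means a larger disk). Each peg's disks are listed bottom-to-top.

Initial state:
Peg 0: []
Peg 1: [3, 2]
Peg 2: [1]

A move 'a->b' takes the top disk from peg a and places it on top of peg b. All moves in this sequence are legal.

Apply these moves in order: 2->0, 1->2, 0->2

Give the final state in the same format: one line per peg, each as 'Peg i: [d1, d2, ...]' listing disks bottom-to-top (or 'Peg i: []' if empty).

After move 1 (2->0):
Peg 0: [1]
Peg 1: [3, 2]
Peg 2: []

After move 2 (1->2):
Peg 0: [1]
Peg 1: [3]
Peg 2: [2]

After move 3 (0->2):
Peg 0: []
Peg 1: [3]
Peg 2: [2, 1]

Answer: Peg 0: []
Peg 1: [3]
Peg 2: [2, 1]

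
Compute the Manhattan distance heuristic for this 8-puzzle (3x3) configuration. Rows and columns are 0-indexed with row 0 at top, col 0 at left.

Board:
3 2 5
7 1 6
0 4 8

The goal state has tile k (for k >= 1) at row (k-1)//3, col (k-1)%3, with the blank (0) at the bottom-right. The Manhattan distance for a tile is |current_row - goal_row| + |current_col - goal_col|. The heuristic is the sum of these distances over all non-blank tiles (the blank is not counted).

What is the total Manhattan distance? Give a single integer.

Tile 3: (0,0)->(0,2) = 2
Tile 2: (0,1)->(0,1) = 0
Tile 5: (0,2)->(1,1) = 2
Tile 7: (1,0)->(2,0) = 1
Tile 1: (1,1)->(0,0) = 2
Tile 6: (1,2)->(1,2) = 0
Tile 4: (2,1)->(1,0) = 2
Tile 8: (2,2)->(2,1) = 1
Sum: 2 + 0 + 2 + 1 + 2 + 0 + 2 + 1 = 10

Answer: 10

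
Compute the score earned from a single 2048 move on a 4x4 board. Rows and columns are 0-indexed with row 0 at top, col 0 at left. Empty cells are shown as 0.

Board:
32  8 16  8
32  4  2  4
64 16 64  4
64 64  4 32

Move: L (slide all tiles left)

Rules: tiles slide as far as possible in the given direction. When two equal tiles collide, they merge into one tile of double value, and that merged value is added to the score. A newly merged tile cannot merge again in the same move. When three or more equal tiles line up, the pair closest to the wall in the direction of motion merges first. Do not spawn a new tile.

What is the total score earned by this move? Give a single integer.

Answer: 128

Derivation:
Slide left:
row 0: [32, 8, 16, 8] -> [32, 8, 16, 8]  score +0 (running 0)
row 1: [32, 4, 2, 4] -> [32, 4, 2, 4]  score +0 (running 0)
row 2: [64, 16, 64, 4] -> [64, 16, 64, 4]  score +0 (running 0)
row 3: [64, 64, 4, 32] -> [128, 4, 32, 0]  score +128 (running 128)
Board after move:
 32   8  16   8
 32   4   2   4
 64  16  64   4
128   4  32   0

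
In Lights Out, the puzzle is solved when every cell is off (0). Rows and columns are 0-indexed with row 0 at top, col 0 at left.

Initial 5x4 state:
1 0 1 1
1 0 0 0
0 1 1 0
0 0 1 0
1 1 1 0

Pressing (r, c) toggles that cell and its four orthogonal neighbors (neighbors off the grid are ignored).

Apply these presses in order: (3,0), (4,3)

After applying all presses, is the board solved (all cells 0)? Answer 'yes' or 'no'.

After press 1 at (3,0):
1 0 1 1
1 0 0 0
1 1 1 0
1 1 1 0
0 1 1 0

After press 2 at (4,3):
1 0 1 1
1 0 0 0
1 1 1 0
1 1 1 1
0 1 0 1

Lights still on: 13

Answer: no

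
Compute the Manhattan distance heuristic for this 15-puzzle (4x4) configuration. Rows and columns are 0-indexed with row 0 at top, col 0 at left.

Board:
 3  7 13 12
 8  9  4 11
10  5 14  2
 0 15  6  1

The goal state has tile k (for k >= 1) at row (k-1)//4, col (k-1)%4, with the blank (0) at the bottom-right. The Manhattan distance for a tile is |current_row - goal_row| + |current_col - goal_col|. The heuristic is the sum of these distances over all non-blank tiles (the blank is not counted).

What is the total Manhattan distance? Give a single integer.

Tile 3: at (0,0), goal (0,2), distance |0-0|+|0-2| = 2
Tile 7: at (0,1), goal (1,2), distance |0-1|+|1-2| = 2
Tile 13: at (0,2), goal (3,0), distance |0-3|+|2-0| = 5
Tile 12: at (0,3), goal (2,3), distance |0-2|+|3-3| = 2
Tile 8: at (1,0), goal (1,3), distance |1-1|+|0-3| = 3
Tile 9: at (1,1), goal (2,0), distance |1-2|+|1-0| = 2
Tile 4: at (1,2), goal (0,3), distance |1-0|+|2-3| = 2
Tile 11: at (1,3), goal (2,2), distance |1-2|+|3-2| = 2
Tile 10: at (2,0), goal (2,1), distance |2-2|+|0-1| = 1
Tile 5: at (2,1), goal (1,0), distance |2-1|+|1-0| = 2
Tile 14: at (2,2), goal (3,1), distance |2-3|+|2-1| = 2
Tile 2: at (2,3), goal (0,1), distance |2-0|+|3-1| = 4
Tile 15: at (3,1), goal (3,2), distance |3-3|+|1-2| = 1
Tile 6: at (3,2), goal (1,1), distance |3-1|+|2-1| = 3
Tile 1: at (3,3), goal (0,0), distance |3-0|+|3-0| = 6
Sum: 2 + 2 + 5 + 2 + 3 + 2 + 2 + 2 + 1 + 2 + 2 + 4 + 1 + 3 + 6 = 39

Answer: 39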